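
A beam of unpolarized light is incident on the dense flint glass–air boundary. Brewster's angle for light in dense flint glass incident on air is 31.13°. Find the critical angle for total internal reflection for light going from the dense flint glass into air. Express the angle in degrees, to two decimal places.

θ_c ≈ 37.15°

From Brewster, n₂/n₁ = tan θ_B = tan 31.13° = 0.6040.
Then sin θ_c = n₂/n₁ = 0.6040, so θ_c = arcsin 0.6040 = 37.15°.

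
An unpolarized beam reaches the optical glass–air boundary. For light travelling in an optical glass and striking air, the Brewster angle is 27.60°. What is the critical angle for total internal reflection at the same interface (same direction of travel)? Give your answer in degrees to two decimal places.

θ_c ≈ 31.52°

n₂/n₁ = tan 27.60° = 0.5228; the critical angle satisfies sin θ_c = n₂/n₁.
θ_c = arcsin(0.5228) = 31.52°.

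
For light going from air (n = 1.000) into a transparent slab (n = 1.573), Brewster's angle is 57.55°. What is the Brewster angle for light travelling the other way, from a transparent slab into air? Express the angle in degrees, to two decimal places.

θ_B' ≈ 32.45°

tan θ_B' = n₁/n₂ = 1/tan θ_B, so θ_B' = 90° − θ_B.
θ_B' = 90° − 57.55° = 32.45°.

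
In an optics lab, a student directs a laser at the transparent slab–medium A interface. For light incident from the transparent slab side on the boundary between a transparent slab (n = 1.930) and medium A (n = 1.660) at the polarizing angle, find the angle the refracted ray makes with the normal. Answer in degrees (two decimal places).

First find Brewster's angle: tan θ_B = 1.660/1.930 = 0.8601, giving θ_B = 40.70°.
Since θ_B + θ_t = 90° at Brewster incidence, θ_t = 90° − 40.70° = 49.30°.

θ_t ≈ 49.30°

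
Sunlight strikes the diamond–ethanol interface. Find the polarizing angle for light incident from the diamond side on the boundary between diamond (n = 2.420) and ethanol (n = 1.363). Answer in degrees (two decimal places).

At Brewster's angle the reflected and refracted rays are perpendicular, which with Snell's law gives tan θ_B = n₂/n₁.
Here n₂/n₁ = 1.363/2.420 = 0.5632, and Brewster's law gives tan θ_B = n₂/n₁. Taking the arctangent, θ_B = 29.39°.

θ_B ≈ 29.39°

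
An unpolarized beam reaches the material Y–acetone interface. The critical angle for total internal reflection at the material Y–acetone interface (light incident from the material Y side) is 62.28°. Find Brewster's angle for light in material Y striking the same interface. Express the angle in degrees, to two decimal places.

θ_B ≈ 41.52°

sin θ_c = n₂/n₁, so n₂/n₁ = sin 62.28° = 0.8852.
Brewster: tan θ_B = n₂/n₁ = 0.8852.
θ_B = arctan(0.8852) = 41.52°.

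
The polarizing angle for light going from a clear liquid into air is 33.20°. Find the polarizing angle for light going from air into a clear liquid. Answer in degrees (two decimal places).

θ_B' ≈ 56.80°

tan θ_B' = n₁/n₂ = 1/tan θ_B, so θ_B' = 90° − θ_B.
θ_B' = 90° − 33.20° = 56.80°.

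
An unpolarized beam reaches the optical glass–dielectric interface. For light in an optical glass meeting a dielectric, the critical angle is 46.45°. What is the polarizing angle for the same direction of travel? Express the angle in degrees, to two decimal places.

At the critical angle sin θ_c = n₂/n₁, giving n₂/n₁ = sin 46.45° = 0.7248.
Then tan θ_B = n₂/n₁ = 0.7248, so θ_B = arctan 0.7248 = 35.93°.

θ_B ≈ 35.93°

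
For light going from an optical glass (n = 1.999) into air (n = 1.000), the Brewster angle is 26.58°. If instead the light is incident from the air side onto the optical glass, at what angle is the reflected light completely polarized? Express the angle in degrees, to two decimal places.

The two Brewster angles are complementary: θ_B' = 90° − θ_B = 90° − 26.58° = 63.42°.

θ_B' ≈ 63.42°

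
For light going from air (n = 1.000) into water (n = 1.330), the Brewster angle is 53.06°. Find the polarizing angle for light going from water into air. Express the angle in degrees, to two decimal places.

θ_B' ≈ 36.94°

Reversing the direction swaps n₁ and n₂, so tan θ_B' = 1/tan θ_B and θ_B' = 90° − θ_B.
Hence θ_B' = 90° − 53.06° = 36.94°.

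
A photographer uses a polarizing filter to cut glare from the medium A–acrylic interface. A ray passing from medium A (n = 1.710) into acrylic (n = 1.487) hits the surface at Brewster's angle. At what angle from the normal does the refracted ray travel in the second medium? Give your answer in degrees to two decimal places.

First find Brewster's angle: tan θ_B = 1.487/1.710 = 0.8696, giving θ_B = 41.01°.
Since θ_B + θ_t = 90° at Brewster incidence, θ_t = 90° − 41.01° = 48.99°.

θ_t ≈ 48.99°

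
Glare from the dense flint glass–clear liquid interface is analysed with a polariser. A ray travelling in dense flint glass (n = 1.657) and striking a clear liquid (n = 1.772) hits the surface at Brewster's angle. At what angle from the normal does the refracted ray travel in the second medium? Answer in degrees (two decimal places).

θ_t ≈ 43.08°

tan θ_B = n₂/n₁ = 1.772/1.657 = 1.0694, so θ_B = 46.92°.
At Brewster's angle the reflected and refracted rays are perpendicular, so θ_t = 90° − θ_B = 90° − 46.92° = 43.08°.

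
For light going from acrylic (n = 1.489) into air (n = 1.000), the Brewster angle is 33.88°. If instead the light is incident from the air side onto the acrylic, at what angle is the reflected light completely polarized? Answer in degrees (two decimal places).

θ_B' ≈ 56.12°

The two Brewster angles are complementary: θ_B' = 90° − θ_B = 90° − 33.88° = 56.12°.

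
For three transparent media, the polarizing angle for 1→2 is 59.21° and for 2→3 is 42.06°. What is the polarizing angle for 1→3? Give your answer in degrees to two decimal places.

θ_B ≈ 56.56°

tan θ_B(1→2) = n₂/n₁ = tan 59.21° = 1.6782.
tan θ_B(2→3) = n₃/n₂ = tan 42.06° = 0.9023.
Multiplying, n₃/n₁ = 1.6782 × 0.9023 = 1.5142, and θ_B(1→3) = arctan 1.5142 = 56.56°.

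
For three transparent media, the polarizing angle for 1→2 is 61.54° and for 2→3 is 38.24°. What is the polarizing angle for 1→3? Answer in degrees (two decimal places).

Each Brewster angle gives a ratio: n₂/n₁ = tan 61.54° = 1.8448, n₃/n₂ = tan 38.24° = 0.7881.
n₃/n₁ = 1.4538. Then tan θ_B(1→3) = n₃/n₁, so θ_B(1→3) = arctan(1.4538) = 55.48°.

θ_B ≈ 55.48°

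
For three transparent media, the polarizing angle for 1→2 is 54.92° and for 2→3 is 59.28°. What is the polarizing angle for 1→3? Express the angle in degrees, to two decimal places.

n₂/n₁ = tan 54.92° = 1.4239 and n₃/n₂ = tan 59.28° = 1.6829.
Multiplying, n₃/n₁ = 1.4239 × 1.6829 = 2.3962, and θ_B(1→3) = arctan 2.3962 = 67.35°.

θ_B ≈ 67.35°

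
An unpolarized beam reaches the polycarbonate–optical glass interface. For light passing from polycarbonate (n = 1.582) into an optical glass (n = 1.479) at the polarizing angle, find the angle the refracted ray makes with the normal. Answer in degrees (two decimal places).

θ_B = arctan(n₂/n₁) = arctan(1.479/1.582) = 43.07°.
The refracted ray is perpendicular to the reflected ray, so θ_t = 90° − θ_B = 46.93°.

θ_t ≈ 46.93°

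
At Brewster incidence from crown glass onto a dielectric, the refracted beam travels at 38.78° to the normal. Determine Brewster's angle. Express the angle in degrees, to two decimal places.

At Brewster's angle the reflected and refracted rays are perpendicular, so θ_B + θ_t = 90°.
θ_B = 90° − 38.78° = 51.22°.

θ_B ≈ 51.22°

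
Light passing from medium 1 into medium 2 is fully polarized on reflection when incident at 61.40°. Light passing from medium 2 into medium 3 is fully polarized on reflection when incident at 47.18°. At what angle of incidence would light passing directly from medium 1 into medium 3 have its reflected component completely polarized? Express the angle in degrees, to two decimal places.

θ_B ≈ 63.20°

tan θ_B(1→2) = n₂/n₁ = tan 61.40° = 1.8341.
tan θ_B(2→3) = n₃/n₂ = tan 47.18° = 1.0791.
Multiplying, n₃/n₁ = 1.8341 × 1.0791 = 1.9793, and θ_B(1→3) = arctan 1.9793 = 63.20°.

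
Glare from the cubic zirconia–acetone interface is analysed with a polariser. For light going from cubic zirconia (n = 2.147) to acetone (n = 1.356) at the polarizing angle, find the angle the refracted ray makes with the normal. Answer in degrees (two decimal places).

θ_t ≈ 57.72°

First find Brewster's angle: tan θ_B = 1.356/2.147 = 0.6316, giving θ_B = 32.28°.
At Brewster's angle the reflected and refracted rays are perpendicular, so θ_t = 90° − θ_B = 90° − 32.28° = 57.72°.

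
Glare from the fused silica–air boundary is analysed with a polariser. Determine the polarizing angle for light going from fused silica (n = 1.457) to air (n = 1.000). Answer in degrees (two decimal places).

Brewster's condition: tan θ_B = n₂/n₁ = 1.000/1.457 = 0.6863.
So θ_B = arctan 0.6863 = 34.46°.

θ_B ≈ 34.46°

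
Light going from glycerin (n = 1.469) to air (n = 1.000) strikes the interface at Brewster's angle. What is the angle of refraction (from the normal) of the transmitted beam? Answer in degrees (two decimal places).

θ_t ≈ 55.76°

tan θ_B = n₂/n₁ = 1.000/1.469 = 0.6807, so θ_B = 34.24°.
The refracted ray is perpendicular to the reflected ray, so θ_t = 90° − θ_B = 55.76°.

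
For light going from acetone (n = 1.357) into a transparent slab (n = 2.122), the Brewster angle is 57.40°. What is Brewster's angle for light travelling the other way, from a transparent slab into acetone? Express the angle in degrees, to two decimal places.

θ_B' ≈ 32.60°

The two Brewster angles are complementary: θ_B' = 90° − θ_B = 90° − 57.40° = 32.60°.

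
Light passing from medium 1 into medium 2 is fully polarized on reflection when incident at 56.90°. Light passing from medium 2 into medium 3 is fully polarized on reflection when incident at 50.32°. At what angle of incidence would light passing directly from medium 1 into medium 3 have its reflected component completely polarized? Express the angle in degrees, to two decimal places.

θ_B ≈ 61.59°

tan θ_B(1→2) = n₂/n₁ = tan 56.90° = 1.5340.
tan θ_B(2→3) = n₃/n₂ = tan 50.32° = 1.2054.
Multiplying, n₃/n₁ = 1.5340 × 1.2054 = 1.8490, and θ_B(1→3) = arctan 1.8490 = 61.59°.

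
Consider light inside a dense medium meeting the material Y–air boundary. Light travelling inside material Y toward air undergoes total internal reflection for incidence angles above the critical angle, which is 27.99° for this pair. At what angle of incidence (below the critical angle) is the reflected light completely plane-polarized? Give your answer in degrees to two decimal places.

At the critical angle sin θ_c = n₂/n₁, giving n₂/n₁ = sin 27.99° = 0.4693.
Then tan θ_B = n₂/n₁ = 0.4693, so θ_B = arctan 0.4693 = 25.14°.

θ_B ≈ 25.14°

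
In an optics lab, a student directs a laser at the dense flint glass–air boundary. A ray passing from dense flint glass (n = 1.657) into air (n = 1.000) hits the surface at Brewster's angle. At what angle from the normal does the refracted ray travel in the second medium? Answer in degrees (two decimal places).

θ_t ≈ 58.89°

tan θ_B = n₂/n₁ = 1.000/1.657 = 0.6035, so θ_B = 31.11°.
The refracted ray is perpendicular to the reflected ray, so θ_t = 90° − θ_B = 58.89°.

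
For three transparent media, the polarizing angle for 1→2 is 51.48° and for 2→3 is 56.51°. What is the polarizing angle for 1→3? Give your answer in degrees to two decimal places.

θ_B ≈ 62.23°

n₂/n₁ = tan 51.48° = 1.2563 and n₃/n₂ = tan 56.51° = 1.5114.
So n₃/n₁ = (n₂/n₁)(n₃/n₂) = 1.2563 × 1.5114 = 1.8987.
θ_B(1→3) = arctan(1.8987) = 62.23°.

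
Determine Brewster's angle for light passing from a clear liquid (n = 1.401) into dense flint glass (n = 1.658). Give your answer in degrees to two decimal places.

The reflected p-component vanishes when tan θ_B = n₂/n₁.
tan θ_B = n₂/n₁ = 1.658/1.401 = 1.1834.
So θ_B = arctan 1.1834 = 49.80°.

θ_B ≈ 49.80°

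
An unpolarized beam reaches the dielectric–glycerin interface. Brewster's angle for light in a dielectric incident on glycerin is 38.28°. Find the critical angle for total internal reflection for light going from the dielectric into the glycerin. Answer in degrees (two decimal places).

From Brewster, n₂/n₁ = tan θ_B = tan 38.28° = 0.7892.
Then sin θ_c = n₂/n₁ = 0.7892, so θ_c = arcsin 0.7892 = 52.11°.

θ_c ≈ 52.11°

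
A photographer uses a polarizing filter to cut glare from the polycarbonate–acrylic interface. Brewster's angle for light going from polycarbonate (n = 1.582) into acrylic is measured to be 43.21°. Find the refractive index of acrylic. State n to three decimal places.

Full polarization of the reflected beam means tan θ_B = n₂/n₁, where n₁ is the incident medium (polycarbonate).
n₂ = n₁ tan θ_B = 1.582 × tan 43.21° = 1.486.

n ≈ 1.486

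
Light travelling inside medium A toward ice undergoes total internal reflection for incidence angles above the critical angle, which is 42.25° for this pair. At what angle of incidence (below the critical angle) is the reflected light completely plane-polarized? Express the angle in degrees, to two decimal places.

θ_B ≈ 33.92°

At the critical angle sin θ_c = n₂/n₁, giving n₂/n₁ = sin 42.25° = 0.6724.
Then tan θ_B = n₂/n₁ = 0.6724, so θ_B = arctan 0.6724 = 33.92°.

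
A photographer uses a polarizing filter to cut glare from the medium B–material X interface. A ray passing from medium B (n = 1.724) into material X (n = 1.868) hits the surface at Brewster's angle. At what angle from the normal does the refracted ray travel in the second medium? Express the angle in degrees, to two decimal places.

θ_B = arctan(n₂/n₁) = arctan(1.868/1.724) = 47.30°.
The refracted ray is perpendicular to the reflected ray, so θ_t = 90° − θ_B = 42.70°.

θ_t ≈ 42.70°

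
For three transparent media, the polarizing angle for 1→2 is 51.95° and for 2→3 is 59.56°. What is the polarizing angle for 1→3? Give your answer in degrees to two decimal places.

θ_B ≈ 65.30°

Each Brewster angle gives a ratio: n₂/n₁ = tan 51.95° = 1.2776, n₃/n₂ = tan 59.56° = 1.7017.
So n₃/n₁ = (n₂/n₁)(n₃/n₂) = 1.2776 × 1.7017 = 2.1742.
θ_B(1→3) = arctan(2.1742) = 65.30°.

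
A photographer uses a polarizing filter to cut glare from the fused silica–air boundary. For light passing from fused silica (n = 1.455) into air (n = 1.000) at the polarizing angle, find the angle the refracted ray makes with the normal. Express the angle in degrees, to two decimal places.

First find Brewster's angle: tan θ_B = 1.000/1.455 = 0.6873, giving θ_B = 34.50°.
The refracted ray is perpendicular to the reflected ray, so θ_t = 90° − θ_B = 55.50°.

θ_t ≈ 55.50°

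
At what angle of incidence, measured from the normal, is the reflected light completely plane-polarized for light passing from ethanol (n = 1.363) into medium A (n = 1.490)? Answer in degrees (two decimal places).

θ_B ≈ 47.55°

Brewster's condition: tan θ_B = n₂/n₁ = 1.490/1.363 = 1.0932.
So θ_B = arctan 1.0932 = 47.55°.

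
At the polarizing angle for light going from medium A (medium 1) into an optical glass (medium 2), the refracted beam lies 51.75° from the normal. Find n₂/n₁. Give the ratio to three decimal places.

n₂/n₁ ≈ 0.788

θ_B + θ_t = 90°, so θ_B = 90° − 51.75° = 38.25°.
tan θ_B = n₂/n₁, so n₂/n₁ = tan 38.25° = 0.788.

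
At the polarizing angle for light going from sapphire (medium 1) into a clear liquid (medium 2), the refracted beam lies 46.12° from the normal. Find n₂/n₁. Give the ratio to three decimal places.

n₂/n₁ ≈ 0.962

θ_B + θ_t = 90°, so θ_B = 90° − 46.12° = 43.88°.
tan θ_B = n₂/n₁, so n₂/n₁ = tan 43.88° = 0.962.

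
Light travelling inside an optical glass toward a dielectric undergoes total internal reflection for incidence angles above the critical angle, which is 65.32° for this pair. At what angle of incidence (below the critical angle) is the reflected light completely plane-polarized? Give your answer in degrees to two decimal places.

n₂/n₁ = sin θ_c = sin 65.32° = 0.9087.
tan θ_B equals the same ratio, so θ_B = arctan(0.9087) = 42.26°.

θ_B ≈ 42.26°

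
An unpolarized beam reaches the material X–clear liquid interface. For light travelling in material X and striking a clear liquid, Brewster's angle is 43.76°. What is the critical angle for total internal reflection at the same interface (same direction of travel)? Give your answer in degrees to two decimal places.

θ_c ≈ 73.26°

n₂/n₁ = tan 43.76° = 0.9576; the critical angle satisfies sin θ_c = n₂/n₁.
θ_c = arcsin(0.9576) = 73.26°.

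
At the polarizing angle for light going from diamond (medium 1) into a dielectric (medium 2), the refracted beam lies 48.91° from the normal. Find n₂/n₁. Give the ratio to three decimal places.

At Brewster incidence θ_B = 90° − θ_t = 90° − 48.91° = 41.09°.
Then n₂/n₁ = tan θ_B = tan 41.09° = 0.872.

n₂/n₁ ≈ 0.872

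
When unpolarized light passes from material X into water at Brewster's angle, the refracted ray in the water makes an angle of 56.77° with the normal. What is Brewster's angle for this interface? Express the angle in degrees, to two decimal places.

θ_B ≈ 33.23°

Since the reflected and refracted rays are at right angles at the polarizing angle, θ_B + θ_t = 90°.
θ_B = 90° − 56.77° = 33.23°.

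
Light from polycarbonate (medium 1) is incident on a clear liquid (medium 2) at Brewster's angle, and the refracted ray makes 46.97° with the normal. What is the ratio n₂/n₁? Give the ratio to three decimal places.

At Brewster incidence θ_B = 90° − θ_t = 90° − 46.97° = 43.03°.
Then n₂/n₁ = tan θ_B = tan 43.03° = 0.933.

n₂/n₁ ≈ 0.933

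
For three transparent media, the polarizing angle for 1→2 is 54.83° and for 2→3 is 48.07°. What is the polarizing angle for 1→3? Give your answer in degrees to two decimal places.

θ_B ≈ 57.67°

n₂/n₁ = tan 54.83° = 1.4192 and n₃/n₂ = tan 48.07° = 1.1133.
So n₃/n₁ = (n₂/n₁)(n₃/n₂) = 1.4192 × 1.1133 = 1.5800.
θ_B(1→3) = arctan(1.5800) = 57.67°.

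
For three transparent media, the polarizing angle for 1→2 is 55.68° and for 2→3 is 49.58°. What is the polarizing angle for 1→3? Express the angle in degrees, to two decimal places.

θ_B ≈ 59.83°

Each Brewster angle gives a ratio: n₂/n₁ = tan 55.68° = 1.4648, n₃/n₂ = tan 49.58° = 1.1742.
n₃/n₁ = 1.7200. Then tan θ_B(1→3) = n₃/n₁, so θ_B(1→3) = arctan(1.7200) = 59.83°.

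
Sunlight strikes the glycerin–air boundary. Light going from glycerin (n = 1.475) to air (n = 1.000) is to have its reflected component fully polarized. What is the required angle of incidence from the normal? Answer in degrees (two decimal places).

θ_B ≈ 34.14°

Here n₂/n₁ = 1.000/1.475 = 0.6780, and Brewster's law gives tan θ_B = n₂/n₁.
θ_B = arctan(0.6780) = 34.14°.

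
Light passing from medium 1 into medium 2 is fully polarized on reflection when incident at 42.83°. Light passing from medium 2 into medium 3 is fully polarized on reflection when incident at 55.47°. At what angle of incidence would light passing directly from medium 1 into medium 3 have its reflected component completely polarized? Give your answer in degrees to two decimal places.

θ_B ≈ 53.42°

tan θ_B(1→2) = n₂/n₁ = tan 42.83° = 0.9270.
tan θ_B(2→3) = n₃/n₂ = tan 55.47° = 1.4534.
So n₃/n₁ = (n₂/n₁)(n₃/n₂) = 0.9270 × 1.4534 = 1.3473.
θ_B(1→3) = arctan(1.3473) = 53.42°.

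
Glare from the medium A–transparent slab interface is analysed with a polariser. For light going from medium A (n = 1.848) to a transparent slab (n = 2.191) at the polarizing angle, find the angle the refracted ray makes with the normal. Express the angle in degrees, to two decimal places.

tan θ_B = n₂/n₁ = 2.191/1.848 = 1.1856, so θ_B = 49.85°.
The refracted ray is perpendicular to the reflected ray, so θ_t = 90° − θ_B = 40.15°.

θ_t ≈ 40.15°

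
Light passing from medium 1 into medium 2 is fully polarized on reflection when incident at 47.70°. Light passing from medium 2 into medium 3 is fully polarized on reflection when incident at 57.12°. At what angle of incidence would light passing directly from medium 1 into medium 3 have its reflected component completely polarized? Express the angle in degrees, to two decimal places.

θ_B ≈ 59.54°

n₂/n₁ = tan 47.70° = 1.0990 and n₃/n₂ = tan 57.12° = 1.5469.
Multiplying, n₃/n₁ = 1.0990 × 1.5469 = 1.7001, and θ_B(1→3) = arctan 1.7001 = 59.54°.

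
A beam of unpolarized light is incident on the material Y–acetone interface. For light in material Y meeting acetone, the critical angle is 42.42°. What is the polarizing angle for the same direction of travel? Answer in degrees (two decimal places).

At the critical angle sin θ_c = n₂/n₁, giving n₂/n₁ = sin 42.42° = 0.6746.
Then tan θ_B = n₂/n₁ = 0.6746, so θ_B = arctan 0.6746 = 34.00°.

θ_B ≈ 34.00°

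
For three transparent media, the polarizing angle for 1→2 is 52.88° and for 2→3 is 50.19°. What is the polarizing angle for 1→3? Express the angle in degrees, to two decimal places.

θ_B ≈ 57.76°

n₂/n₁ = tan 52.88° = 1.3213 and n₃/n₂ = tan 50.19° = 1.1998.
n₃/n₁ = 1.5853. Then tan θ_B(1→3) = n₃/n₁, so θ_B(1→3) = arctan(1.5853) = 57.76°.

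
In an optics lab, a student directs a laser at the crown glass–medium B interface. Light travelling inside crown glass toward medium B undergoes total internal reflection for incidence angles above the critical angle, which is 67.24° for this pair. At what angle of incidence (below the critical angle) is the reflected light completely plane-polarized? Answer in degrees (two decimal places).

At the critical angle sin θ_c = n₂/n₁, giving n₂/n₁ = sin 67.24° = 0.9221.
Then tan θ_B = n₂/n₁ = 0.9221, so θ_B = arctan 0.9221 = 42.68°.

θ_B ≈ 42.68°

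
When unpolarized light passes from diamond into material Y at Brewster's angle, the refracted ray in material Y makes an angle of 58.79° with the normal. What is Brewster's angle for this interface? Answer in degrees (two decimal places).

At Brewster's angle the reflected and refracted rays are perpendicular, so θ_B + θ_t = 90°.
So θ_B = 90° − θ_t = 90° − 58.79° = 31.21°.

θ_B ≈ 31.21°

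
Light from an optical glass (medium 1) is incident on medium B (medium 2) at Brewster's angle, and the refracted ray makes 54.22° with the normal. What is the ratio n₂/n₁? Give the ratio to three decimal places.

n₂/n₁ ≈ 0.721

θ_B + θ_t = 90°, so θ_B = 90° − 54.22° = 35.78°.
Then n₂/n₁ = tan θ_B = tan 35.78° = 0.721.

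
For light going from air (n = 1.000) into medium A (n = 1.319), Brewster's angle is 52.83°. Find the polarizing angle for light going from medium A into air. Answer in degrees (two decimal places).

θ_B' ≈ 37.17°

tan θ_B' = n₁/n₂ = 1/tan θ_B, so θ_B' = 90° − θ_B.
θ_B' = 90° − 52.83° = 37.17°.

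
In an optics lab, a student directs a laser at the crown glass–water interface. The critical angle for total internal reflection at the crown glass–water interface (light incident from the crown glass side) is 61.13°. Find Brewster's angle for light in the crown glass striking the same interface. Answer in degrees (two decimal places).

At the critical angle sin θ_c = n₂/n₁, giving n₂/n₁ = sin 61.13° = 0.8757.
Then tan θ_B = n₂/n₁ = 0.8757, so θ_B = arctan 0.8757 = 41.21°.

θ_B ≈ 41.21°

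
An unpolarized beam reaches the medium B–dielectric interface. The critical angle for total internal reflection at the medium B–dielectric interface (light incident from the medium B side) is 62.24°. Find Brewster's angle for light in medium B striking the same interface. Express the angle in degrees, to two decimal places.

θ_B ≈ 41.51°

sin θ_c = n₂/n₁, so n₂/n₁ = sin 62.24° = 0.8849.
Brewster: tan θ_B = n₂/n₁ = 0.8849.
θ_B = arctan(0.8849) = 41.51°.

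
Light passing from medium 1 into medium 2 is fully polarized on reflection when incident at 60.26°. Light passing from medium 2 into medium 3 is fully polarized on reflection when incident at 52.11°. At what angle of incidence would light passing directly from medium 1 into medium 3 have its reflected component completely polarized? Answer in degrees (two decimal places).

tan θ_B(1→2) = n₂/n₁ = tan 60.26° = 1.7503.
tan θ_B(2→3) = n₃/n₂ = tan 52.11° = 1.2850.
Multiplying, n₃/n₁ = 1.7503 × 1.2850 = 2.2492, and θ_B(1→3) = arctan 2.2492 = 66.03°.

θ_B ≈ 66.03°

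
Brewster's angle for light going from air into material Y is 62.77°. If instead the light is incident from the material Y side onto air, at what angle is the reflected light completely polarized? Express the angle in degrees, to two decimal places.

The two Brewster angles are complementary: θ_B' = 90° − θ_B = 90° − 62.77° = 27.23°.

θ_B' ≈ 27.23°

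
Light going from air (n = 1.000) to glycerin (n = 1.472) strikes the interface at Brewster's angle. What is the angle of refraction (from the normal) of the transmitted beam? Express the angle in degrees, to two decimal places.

θ_t ≈ 34.19°

θ_B = arctan(n₂/n₁) = arctan(1.472/1.000) = 55.81°.
The refracted ray is perpendicular to the reflected ray, so θ_t = 90° − θ_B = 34.19°.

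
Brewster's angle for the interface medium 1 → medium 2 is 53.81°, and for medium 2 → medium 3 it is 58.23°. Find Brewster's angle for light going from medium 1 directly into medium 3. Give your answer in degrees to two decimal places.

tan θ_B(1→2) = n₂/n₁ = tan 53.81° = 1.3668.
tan θ_B(2→3) = n₃/n₂ = tan 58.23° = 1.6147.
So n₃/n₁ = (n₂/n₁)(n₃/n₂) = 1.3668 × 1.6147 = 2.2070.
θ_B(1→3) = arctan(2.2070) = 65.62°.

θ_B ≈ 65.62°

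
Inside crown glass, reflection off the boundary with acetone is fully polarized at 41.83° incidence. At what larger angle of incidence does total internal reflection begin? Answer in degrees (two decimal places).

n₂/n₁ = tan 41.83° = 0.8950; the critical angle satisfies sin θ_c = n₂/n₁.
θ_c = arcsin(0.8950) = 63.51°.

θ_c ≈ 63.51°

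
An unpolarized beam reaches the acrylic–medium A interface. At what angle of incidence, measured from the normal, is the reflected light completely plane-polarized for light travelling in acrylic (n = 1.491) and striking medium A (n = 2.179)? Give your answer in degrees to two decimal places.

θ_B ≈ 55.62°

At Brewster's angle the reflected and refracted rays are perpendicular, which with Snell's law gives tan θ_B = n₂/n₁.
Brewster's condition: tan θ_B = n₂/n₁ = 2.179/1.491 = 1.4614.
So θ_B = arctan 1.4614 = 55.62°.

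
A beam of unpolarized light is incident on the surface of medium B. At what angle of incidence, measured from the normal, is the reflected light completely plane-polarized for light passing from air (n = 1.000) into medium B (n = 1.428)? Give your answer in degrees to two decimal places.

tan θ_B = n₂/n₁ = 1.428/1.000 = 1.4280.
θ_B = arctan(1.4280) = 55.00°.

θ_B ≈ 55.00°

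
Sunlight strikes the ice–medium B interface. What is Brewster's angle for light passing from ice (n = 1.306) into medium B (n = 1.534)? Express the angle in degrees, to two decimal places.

Brewster's condition: tan θ_B = n₂/n₁ = 1.534/1.306 = 1.1746. Taking the arctangent, θ_B = 49.59°.

θ_B ≈ 49.59°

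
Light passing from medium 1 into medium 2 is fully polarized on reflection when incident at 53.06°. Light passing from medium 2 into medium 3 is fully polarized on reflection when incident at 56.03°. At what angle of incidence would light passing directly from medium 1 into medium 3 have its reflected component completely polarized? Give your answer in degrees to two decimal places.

tan θ_B(1→2) = n₂/n₁ = tan 53.06° = 1.3299.
tan θ_B(2→3) = n₃/n₂ = tan 56.03° = 1.4842.
Multiplying, n₃/n₁ = 1.3299 × 1.4842 = 1.9739, and θ_B(1→3) = arctan 1.9739 = 63.13°.

θ_B ≈ 63.13°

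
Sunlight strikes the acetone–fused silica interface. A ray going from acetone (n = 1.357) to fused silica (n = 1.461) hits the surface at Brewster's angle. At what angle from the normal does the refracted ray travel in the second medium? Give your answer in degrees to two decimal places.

θ_t ≈ 42.89°

First find Brewster's angle: tan θ_B = 1.461/1.357 = 1.0766, giving θ_B = 47.11°.
The refracted ray is perpendicular to the reflected ray, so θ_t = 90° − θ_B = 42.89°.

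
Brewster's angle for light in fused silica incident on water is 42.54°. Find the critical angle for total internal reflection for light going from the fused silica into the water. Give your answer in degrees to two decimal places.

θ_c ≈ 66.58°

From Brewster, n₂/n₁ = tan θ_B = tan 42.54° = 0.9176.
Then sin θ_c = n₂/n₁ = 0.9176, so θ_c = arcsin 0.9176 = 66.58°.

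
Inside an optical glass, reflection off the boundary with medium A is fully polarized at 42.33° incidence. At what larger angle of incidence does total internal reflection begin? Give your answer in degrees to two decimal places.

n₂/n₁ = tan 42.33° = 0.9109; the critical angle satisfies sin θ_c = n₂/n₁.
θ_c = arcsin(0.9109) = 65.63°.

θ_c ≈ 65.63°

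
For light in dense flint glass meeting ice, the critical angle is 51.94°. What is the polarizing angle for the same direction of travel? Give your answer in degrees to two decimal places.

At the critical angle sin θ_c = n₂/n₁, giving n₂/n₁ = sin 51.94° = 0.7874.
Then tan θ_B = n₂/n₁ = 0.7874, so θ_B = arctan 0.7874 = 38.22°.

θ_B ≈ 38.22°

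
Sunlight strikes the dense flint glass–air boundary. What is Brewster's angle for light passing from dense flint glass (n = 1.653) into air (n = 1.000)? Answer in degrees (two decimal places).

Here n₂/n₁ = 1.000/1.653 = 0.6050, and Brewster's law gives tan θ_B = n₂/n₁.
So θ_B = arctan 0.6050 = 31.17°.

θ_B ≈ 31.17°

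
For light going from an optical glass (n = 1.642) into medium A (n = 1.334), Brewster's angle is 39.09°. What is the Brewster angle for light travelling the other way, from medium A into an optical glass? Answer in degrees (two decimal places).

Reversing the direction swaps n₁ and n₂, so tan θ_B' = 1/tan θ_B and θ_B' = 90° − θ_B.
Hence θ_B' = 90° − 39.09° = 50.91°.

θ_B' ≈ 50.91°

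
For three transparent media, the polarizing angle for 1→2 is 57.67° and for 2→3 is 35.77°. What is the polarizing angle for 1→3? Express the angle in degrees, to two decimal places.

θ_B ≈ 48.70°

tan θ_B(1→2) = n₂/n₁ = tan 57.67° = 1.5800.
tan θ_B(2→3) = n₃/n₂ = tan 35.77° = 0.7204.
n₃/n₁ = 1.1383. Then tan θ_B(1→3) = n₃/n₁, so θ_B(1→3) = arctan(1.1383) = 48.70°.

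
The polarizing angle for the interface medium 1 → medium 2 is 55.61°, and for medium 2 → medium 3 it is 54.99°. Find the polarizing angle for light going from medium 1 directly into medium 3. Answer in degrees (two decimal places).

Each Brewster angle gives a ratio: n₂/n₁ = tan 55.61° = 1.4610, n₃/n₂ = tan 54.99° = 1.4276.
n₃/n₁ = 2.0858. Then tan θ_B(1→3) = n₃/n₁, so θ_B(1→3) = arctan(2.0858) = 64.39°.

θ_B ≈ 64.39°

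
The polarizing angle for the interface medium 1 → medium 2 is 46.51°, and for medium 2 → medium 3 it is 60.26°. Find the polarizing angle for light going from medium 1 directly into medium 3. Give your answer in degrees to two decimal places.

θ_B ≈ 61.54°

tan θ_B(1→2) = n₂/n₁ = tan 46.51° = 1.0541.
tan θ_B(2→3) = n₃/n₂ = tan 60.26° = 1.7503.
Multiplying, n₃/n₁ = 1.0541 × 1.7503 = 1.8451, and θ_B(1→3) = arctan 1.8451 = 61.54°.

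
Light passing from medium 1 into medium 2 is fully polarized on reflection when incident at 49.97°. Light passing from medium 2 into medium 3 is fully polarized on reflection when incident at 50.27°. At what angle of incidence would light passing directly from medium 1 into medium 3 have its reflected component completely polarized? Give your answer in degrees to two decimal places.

tan θ_B(1→2) = n₂/n₁ = tan 49.97° = 1.1905.
tan θ_B(2→3) = n₃/n₂ = tan 50.27° = 1.2032.
Multiplying, n₃/n₁ = 1.1905 × 1.2032 = 1.4324, and θ_B(1→3) = arctan 1.4324 = 55.08°.

θ_B ≈ 55.08°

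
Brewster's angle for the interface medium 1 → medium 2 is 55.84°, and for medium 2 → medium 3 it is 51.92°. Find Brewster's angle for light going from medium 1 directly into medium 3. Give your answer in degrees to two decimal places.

tan θ_B(1→2) = n₂/n₁ = tan 55.84° = 1.4737.
tan θ_B(2→3) = n₃/n₂ = tan 51.92° = 1.2763.
Multiplying, n₃/n₁ = 1.4737 × 1.2763 = 1.8808, and θ_B(1→3) = arctan 1.8808 = 62.00°.

θ_B ≈ 62.00°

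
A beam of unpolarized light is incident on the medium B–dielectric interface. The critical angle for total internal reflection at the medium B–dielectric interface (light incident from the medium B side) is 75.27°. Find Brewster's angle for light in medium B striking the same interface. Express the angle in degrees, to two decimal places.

At the critical angle sin θ_c = n₂/n₁, giving n₂/n₁ = sin 75.27° = 0.9671.
Then tan θ_B = n₂/n₁ = 0.9671, so θ_B = arctan 0.9671 = 44.04°.

θ_B ≈ 44.04°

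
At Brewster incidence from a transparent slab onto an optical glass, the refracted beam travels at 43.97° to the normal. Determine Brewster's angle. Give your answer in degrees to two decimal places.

At Brewster's angle the reflected and refracted rays are perpendicular, so θ_B + θ_t = 90°.
So θ_B = 90° − θ_t = 90° − 43.97° = 46.03°.

θ_B ≈ 46.03°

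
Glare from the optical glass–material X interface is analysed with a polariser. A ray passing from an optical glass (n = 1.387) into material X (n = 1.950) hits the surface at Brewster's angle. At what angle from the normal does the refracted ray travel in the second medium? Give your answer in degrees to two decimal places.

First find Brewster's angle: tan θ_B = 1.950/1.387 = 1.4059, giving θ_B = 54.58°.
At Brewster's angle the reflected and refracted rays are perpendicular, so θ_t = 90° − θ_B = 90° − 54.58° = 35.42°.

θ_t ≈ 35.42°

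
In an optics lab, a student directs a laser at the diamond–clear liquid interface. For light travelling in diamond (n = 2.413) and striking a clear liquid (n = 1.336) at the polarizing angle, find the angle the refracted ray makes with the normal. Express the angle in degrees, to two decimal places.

First find Brewster's angle: tan θ_B = 1.336/2.413 = 0.5537, giving θ_B = 28.97°.
Since θ_B + θ_t = 90° at Brewster incidence, θ_t = 90° − 28.97° = 61.03°.

θ_t ≈ 61.03°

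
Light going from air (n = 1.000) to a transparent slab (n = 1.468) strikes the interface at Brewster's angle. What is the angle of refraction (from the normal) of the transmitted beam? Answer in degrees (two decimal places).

θ_B = arctan(n₂/n₁) = arctan(1.468/1.000) = 55.74°.
Since θ_B + θ_t = 90° at Brewster incidence, θ_t = 90° − 55.74° = 34.26°.

θ_t ≈ 34.26°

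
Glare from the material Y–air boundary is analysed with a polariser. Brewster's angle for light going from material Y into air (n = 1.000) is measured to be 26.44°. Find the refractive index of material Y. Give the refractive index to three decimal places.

n ≈ 2.011

Brewster's law: tan θ_B = n₂/n₁ (light incident in material Y, refracted into air).
n₁ = n₂ / tan θ_B = 1.000 / tan 26.44° = 2.011.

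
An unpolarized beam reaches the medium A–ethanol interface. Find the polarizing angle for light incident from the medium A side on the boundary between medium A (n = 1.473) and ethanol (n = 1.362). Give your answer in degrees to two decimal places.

θ_B ≈ 42.76°

tan θ_B = n₂/n₁ = 1.362/1.473 = 0.9246.
θ_B = arctan(0.9246) = 42.76°.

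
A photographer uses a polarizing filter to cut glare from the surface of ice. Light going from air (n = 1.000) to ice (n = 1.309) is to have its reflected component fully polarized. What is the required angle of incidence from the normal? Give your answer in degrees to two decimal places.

Here n₂/n₁ = 1.309/1.000 = 1.3090, and Brewster's law gives tan θ_B = n₂/n₁. Taking the arctangent, θ_B = 52.62°.

θ_B ≈ 52.62°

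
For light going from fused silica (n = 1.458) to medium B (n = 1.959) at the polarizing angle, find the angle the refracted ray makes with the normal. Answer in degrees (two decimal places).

θ_t ≈ 36.66°

θ_B = arctan(n₂/n₁) = arctan(1.959/1.458) = 53.34°.
The refracted ray is perpendicular to the reflected ray, so θ_t = 90° − θ_B = 36.66°.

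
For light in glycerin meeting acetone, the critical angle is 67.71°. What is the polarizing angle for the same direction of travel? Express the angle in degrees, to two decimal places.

sin θ_c = n₂/n₁, so n₂/n₁ = sin 67.71° = 0.9253.
Brewster: tan θ_B = n₂/n₁ = 0.9253.
θ_B = arctan(0.9253) = 42.78°.

θ_B ≈ 42.78°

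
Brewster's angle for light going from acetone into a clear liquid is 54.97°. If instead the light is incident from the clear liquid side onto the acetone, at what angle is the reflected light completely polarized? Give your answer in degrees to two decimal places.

θ_B' ≈ 35.03°

The two Brewster angles are complementary: θ_B' = 90° − θ_B = 90° − 54.97° = 35.03°.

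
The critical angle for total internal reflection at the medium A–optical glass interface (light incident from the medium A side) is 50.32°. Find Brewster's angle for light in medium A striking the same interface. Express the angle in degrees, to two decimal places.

θ_B ≈ 37.58°

sin θ_c = n₂/n₁, so n₂/n₁ = sin 50.32° = 0.7696.
Brewster: tan θ_B = n₂/n₁ = 0.7696.
θ_B = arctan(0.7696) = 37.58°.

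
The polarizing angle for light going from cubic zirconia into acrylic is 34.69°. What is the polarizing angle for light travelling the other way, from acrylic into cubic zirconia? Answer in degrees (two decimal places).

Reversing the direction swaps n₁ and n₂, so tan θ_B' = 1/tan θ_B and θ_B' = 90° − θ_B.
Hence θ_B' = 90° − 34.69° = 55.31°.

θ_B' ≈ 55.31°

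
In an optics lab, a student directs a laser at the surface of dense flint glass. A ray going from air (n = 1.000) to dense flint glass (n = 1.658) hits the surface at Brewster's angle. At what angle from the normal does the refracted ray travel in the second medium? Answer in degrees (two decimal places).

First find Brewster's angle: tan θ_B = 1.658/1.000 = 1.6580, giving θ_B = 58.90°.
At Brewster's angle the reflected and refracted rays are perpendicular, so θ_t = 90° − θ_B = 90° − 58.90° = 31.10°.

θ_t ≈ 31.10°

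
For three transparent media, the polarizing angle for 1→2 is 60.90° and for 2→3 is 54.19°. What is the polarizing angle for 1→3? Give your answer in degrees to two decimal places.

Each Brewster angle gives a ratio: n₂/n₁ = tan 60.90° = 1.7966, n₃/n₂ = tan 54.19° = 1.3860.
n₃/n₁ = 2.4902. Then tan θ_B(1→3) = n₃/n₁, so θ_B(1→3) = arctan(2.4902) = 68.12°.

θ_B ≈ 68.12°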